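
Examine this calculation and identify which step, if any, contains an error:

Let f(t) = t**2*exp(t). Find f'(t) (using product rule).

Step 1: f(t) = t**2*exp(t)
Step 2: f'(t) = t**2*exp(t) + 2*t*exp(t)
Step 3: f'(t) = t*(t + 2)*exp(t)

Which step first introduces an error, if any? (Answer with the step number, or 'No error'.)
No error

All steps in this derivation are correct.
The final answer f'(t) = t*(t + 2)*exp(t) is valid.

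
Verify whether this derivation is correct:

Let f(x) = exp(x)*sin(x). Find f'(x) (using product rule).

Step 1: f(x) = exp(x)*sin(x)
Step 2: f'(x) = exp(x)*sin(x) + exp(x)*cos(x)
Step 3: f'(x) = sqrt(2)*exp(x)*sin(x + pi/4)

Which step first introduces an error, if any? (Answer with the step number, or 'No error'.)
No error

All steps in this derivation are correct.
The final answer f'(x) = sqrt(2)*exp(x)*sin(x + pi/4) is valid.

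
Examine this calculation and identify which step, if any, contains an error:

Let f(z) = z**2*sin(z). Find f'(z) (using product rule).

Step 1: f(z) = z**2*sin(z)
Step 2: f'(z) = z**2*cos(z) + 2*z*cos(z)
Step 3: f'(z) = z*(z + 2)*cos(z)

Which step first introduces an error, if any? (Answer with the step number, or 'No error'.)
Step 2

Step 2 is incorrect due to a wrong trig function.
The step shows: z**2*cos(z) + 2*z*cos(z)
The correct value should be: z**2*cos(z) + 2*z*sin(z)

Explanation: sin(z) was incorrectly written as cos(z): the term 2*z*sin(z) was incorrectly written as 2*z*cos(z)
The later steps are derived from this incorrect expression, so the error originates in Step 2.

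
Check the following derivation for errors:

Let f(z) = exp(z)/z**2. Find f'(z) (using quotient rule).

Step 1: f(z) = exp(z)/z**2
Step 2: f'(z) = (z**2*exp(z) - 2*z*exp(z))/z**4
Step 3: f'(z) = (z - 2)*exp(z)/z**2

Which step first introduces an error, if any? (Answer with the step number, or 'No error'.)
Step 3

Step 3 is incorrect due to a wrong exponent.
The step shows: (z - 2)*exp(z)/z**2
The correct value should be: (z - 2)*exp(z)/z**3

Explanation: The exponent -3 on z was incorrectly written as -2: the term (z - 2)*exp(z)/z**3 was incorrectly written as (z - 2)*exp(z)/z**2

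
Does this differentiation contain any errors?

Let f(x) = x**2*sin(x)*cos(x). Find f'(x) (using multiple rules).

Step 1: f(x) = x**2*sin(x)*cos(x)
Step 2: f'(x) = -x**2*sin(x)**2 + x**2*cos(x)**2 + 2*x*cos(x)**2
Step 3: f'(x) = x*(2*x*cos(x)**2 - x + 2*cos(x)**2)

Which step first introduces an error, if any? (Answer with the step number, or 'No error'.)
Step 2

Step 2 is incorrect due to a wrong trig function.
The step shows: -x**2*sin(x)**2 + x**2*cos(x)**2 + 2*x*cos(x)**2
The correct value should be: -x**2*sin(x)**2 + x**2*cos(x)**2 + 2*x*sin(x)*cos(x)

Explanation: sin(x) was incorrectly written as cos(x): the term 2*x*sin(x)*cos(x) was incorrectly written as 2*x*cos(x)**2
The later steps are derived from this incorrect expression, so the error originates in Step 2.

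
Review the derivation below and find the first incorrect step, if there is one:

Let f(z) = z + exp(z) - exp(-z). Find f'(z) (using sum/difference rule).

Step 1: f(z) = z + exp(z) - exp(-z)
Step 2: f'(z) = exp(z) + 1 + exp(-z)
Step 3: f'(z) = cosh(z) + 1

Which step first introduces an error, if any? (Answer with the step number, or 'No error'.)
Step 3

Step 3 is incorrect due to a wrong coefficient.
The step shows: cosh(z) + 1
The correct value should be: 2*cosh(z) + 1

Explanation: The coefficient 2 was incorrectly written as 1: the term 2*cosh(z) was incorrectly written as cosh(z)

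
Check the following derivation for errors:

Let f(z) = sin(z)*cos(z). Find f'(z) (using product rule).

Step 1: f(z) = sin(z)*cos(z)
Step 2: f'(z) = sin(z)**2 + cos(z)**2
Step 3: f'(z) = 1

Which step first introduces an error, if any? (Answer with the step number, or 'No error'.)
Step 2

Step 2 is incorrect due to a sign flip.
The step shows: sin(z)**2 + cos(z)**2
The correct value should be: -sin(z)**2 + cos(z)**2

Explanation: The sign of one term was flipped: the term -sin(z)**2 was incorrectly written as sin(z)**2
The later steps are derived from this incorrect expression, so the error originates in Step 2.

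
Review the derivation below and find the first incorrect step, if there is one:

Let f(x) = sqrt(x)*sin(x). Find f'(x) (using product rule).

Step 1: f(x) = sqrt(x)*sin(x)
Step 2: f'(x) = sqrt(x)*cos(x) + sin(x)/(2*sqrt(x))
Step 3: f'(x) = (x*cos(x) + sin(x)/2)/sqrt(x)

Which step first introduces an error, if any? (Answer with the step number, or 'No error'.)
No error

All steps in this derivation are correct.
The final answer f'(x) = (x*cos(x) + sin(x)/2)/sqrt(x) is valid.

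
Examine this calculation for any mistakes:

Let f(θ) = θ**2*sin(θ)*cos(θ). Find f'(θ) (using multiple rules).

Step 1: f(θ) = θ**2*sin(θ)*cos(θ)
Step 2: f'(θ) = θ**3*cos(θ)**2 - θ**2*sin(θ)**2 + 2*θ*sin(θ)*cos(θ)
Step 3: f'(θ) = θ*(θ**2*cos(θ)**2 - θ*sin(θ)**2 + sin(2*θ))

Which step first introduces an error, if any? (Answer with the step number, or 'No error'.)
Step 2

Step 2 is incorrect due to a wrong exponent.
The step shows: θ**3*cos(θ)**2 - θ**2*sin(θ)**2 + 2*θ*sin(θ)*cos(θ)
The correct value should be: -θ**2*sin(θ)**2 + θ**2*cos(θ)**2 + 2*θ*sin(θ)*cos(θ)

Explanation: The exponent 2 on θ was incorrectly written as 3: the term θ**2*cos(θ)**2 was incorrectly written as θ**3*cos(θ)**2
The later steps are derived from this incorrect expression, so the error originates in Step 2.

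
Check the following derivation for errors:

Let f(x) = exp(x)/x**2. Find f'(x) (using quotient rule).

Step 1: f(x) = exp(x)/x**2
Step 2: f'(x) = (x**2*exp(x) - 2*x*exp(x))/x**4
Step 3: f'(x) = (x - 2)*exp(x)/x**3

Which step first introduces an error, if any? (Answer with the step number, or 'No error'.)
No error

All steps in this derivation are correct.
The final answer f'(x) = (x - 2)*exp(x)/x**3 is valid.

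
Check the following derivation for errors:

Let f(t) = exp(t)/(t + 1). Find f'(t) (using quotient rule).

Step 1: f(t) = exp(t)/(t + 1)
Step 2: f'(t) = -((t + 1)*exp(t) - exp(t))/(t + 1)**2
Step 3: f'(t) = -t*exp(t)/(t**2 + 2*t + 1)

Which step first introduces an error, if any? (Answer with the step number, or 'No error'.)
Step 2

Step 2 is incorrect due to a sign flip.
The step shows: -((t + 1)*exp(t) - exp(t))/(t + 1)**2
The correct value should be: ((t + 1)*exp(t) - exp(t))/(t + 1)**2

Explanation: The sign of the whole expression was flipped: the term ((t + 1)*exp(t) - exp(t))/(t + 1)**2 was incorrectly written as -((t + 1)*exp(t) - exp(t))/(t + 1)**2
The later steps are derived from this incorrect expression, so the error originates in Step 2.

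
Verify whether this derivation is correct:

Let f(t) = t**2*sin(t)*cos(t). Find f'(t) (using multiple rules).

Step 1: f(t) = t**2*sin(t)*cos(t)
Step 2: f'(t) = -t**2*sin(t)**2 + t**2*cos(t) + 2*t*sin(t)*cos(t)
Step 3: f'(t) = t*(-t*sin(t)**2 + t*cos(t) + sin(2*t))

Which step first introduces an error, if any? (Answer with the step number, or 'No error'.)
Step 2

Step 2 is incorrect due to a wrong exponent.
The step shows: -t**2*sin(t)**2 + t**2*cos(t) + 2*t*sin(t)*cos(t)
The correct value should be: -t**2*sin(t)**2 + t**2*cos(t)**2 + 2*t*sin(t)*cos(t)

Explanation: The exponent 2 on cos(t) was incorrectly written as 1: the term t**2*cos(t)**2 was incorrectly written as t**2*cos(t)
The later steps are derived from this incorrect expression, so the error originates in Step 2.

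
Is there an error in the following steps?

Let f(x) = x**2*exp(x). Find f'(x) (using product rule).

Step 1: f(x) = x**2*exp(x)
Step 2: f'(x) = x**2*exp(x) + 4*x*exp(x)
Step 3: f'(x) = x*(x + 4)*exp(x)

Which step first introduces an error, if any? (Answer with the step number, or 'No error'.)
Step 2

Step 2 is incorrect due to a wrong coefficient.
The step shows: x**2*exp(x) + 4*x*exp(x)
The correct value should be: x**2*exp(x) + 2*x*exp(x)

Explanation: The coefficient 2 was incorrectly written as 4: the term 2*x*exp(x) was incorrectly written as 4*x*exp(x)
The later steps are derived from this incorrect expression, so the error originates in Step 2.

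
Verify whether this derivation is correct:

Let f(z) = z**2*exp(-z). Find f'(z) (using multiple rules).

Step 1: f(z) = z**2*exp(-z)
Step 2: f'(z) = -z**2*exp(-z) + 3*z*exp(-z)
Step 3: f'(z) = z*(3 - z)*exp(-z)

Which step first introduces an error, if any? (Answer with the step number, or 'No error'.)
Step 2

Step 2 is incorrect due to a wrong coefficient.
The step shows: -z**2*exp(-z) + 3*z*exp(-z)
The correct value should be: -z**2*exp(-z) + 2*z*exp(-z)

Explanation: The coefficient 2 was incorrectly written as 3: the term 2*z*exp(-z) was incorrectly written as 3*z*exp(-z)
The later steps are derived from this incorrect expression, so the error originates in Step 2.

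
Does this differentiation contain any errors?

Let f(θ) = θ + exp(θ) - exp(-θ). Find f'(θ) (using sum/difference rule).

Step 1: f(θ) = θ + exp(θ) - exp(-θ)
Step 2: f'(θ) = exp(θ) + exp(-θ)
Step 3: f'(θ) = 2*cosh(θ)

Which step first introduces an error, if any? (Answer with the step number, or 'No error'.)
Step 2

Step 2 is incorrect due to a dropped term.
The step shows: exp(θ) + exp(-θ)
The correct value should be: exp(θ) + 1 + exp(-θ)

Explanation: A term was dropped: the term 1 was incorrectly omitted
The later steps are derived from this incorrect expression, so the error originates in Step 2.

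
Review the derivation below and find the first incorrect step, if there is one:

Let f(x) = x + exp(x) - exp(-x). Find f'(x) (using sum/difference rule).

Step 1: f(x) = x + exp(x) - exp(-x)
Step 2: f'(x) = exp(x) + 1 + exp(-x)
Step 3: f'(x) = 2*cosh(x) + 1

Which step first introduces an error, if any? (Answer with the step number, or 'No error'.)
No error

All steps in this derivation are correct.
The final answer f'(x) = 2*cosh(x) + 1 is valid.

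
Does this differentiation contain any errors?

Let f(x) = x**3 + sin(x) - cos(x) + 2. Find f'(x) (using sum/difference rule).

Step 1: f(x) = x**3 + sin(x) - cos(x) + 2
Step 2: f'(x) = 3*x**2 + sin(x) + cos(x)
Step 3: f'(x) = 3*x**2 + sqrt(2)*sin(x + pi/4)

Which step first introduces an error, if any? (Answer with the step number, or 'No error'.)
No error

All steps in this derivation are correct.
The final answer f'(x) = 3*x**2 + sqrt(2)*sin(x + pi/4) is valid.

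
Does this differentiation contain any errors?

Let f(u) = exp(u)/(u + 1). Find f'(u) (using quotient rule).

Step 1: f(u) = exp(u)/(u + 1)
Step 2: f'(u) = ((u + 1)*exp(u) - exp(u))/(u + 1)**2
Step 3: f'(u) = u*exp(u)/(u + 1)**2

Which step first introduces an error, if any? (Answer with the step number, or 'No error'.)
No error

All steps in this derivation are correct.
The final answer f'(u) = u*exp(u)/(u + 1)**2 is valid.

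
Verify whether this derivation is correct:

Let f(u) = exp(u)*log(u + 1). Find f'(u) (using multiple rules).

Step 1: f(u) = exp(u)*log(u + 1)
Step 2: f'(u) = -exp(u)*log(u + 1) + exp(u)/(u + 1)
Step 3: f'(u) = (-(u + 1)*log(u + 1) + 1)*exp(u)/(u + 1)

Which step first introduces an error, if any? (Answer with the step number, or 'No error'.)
Step 2

Step 2 is incorrect due to a sign flip.
The step shows: -exp(u)*log(u + 1) + exp(u)/(u + 1)
The correct value should be: exp(u)*log(u + 1) + exp(u)/(u + 1)

Explanation: The sign of one term was flipped: the term exp(u)*log(u + 1) was incorrectly written as -exp(u)*log(u + 1)
The later steps are derived from this incorrect expression, so the error originates in Step 2.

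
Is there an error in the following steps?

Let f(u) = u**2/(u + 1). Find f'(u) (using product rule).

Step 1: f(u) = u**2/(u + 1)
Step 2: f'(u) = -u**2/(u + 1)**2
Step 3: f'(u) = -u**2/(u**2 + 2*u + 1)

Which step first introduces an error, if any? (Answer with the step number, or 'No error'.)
Step 2

Step 2 is incorrect due to a dropped term.
The step shows: -u**2/(u + 1)**2
The correct value should be: -u**2/(u + 1)**2 + 2*u/(u + 1)

Explanation: A term was dropped: the term 2*u/(u + 1) was incorrectly omitted
The later steps are derived from this incorrect expression, so the error originates in Step 2.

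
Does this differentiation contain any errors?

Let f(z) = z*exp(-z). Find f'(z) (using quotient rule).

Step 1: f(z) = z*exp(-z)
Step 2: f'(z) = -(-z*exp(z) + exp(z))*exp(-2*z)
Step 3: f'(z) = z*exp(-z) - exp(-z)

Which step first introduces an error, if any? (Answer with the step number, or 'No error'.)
Step 2

Step 2 is incorrect due to a sign flip.
The step shows: -(-z*exp(z) + exp(z))*exp(-2*z)
The correct value should be: (-z*exp(z) + exp(z))*exp(-2*z)

Explanation: The sign of the whole expression was flipped: the term (-z*exp(z) + exp(z))*exp(-2*z) was incorrectly written as -(-z*exp(z) + exp(z))*exp(-2*z)
The later steps are derived from this incorrect expression, so the error originates in Step 2.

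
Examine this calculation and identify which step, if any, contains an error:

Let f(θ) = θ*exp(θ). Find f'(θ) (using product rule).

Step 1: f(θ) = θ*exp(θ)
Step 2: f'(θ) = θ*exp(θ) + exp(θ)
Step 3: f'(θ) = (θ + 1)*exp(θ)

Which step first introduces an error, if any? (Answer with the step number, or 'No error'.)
No error

All steps in this derivation are correct.
The final answer f'(θ) = (θ + 1)*exp(θ) is valid.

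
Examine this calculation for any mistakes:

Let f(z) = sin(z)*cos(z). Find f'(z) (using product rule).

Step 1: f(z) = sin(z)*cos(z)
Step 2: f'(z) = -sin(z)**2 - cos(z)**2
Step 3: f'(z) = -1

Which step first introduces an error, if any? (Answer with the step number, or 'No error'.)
Step 2

Step 2 is incorrect due to a sign flip.
The step shows: -sin(z)**2 - cos(z)**2
The correct value should be: -sin(z)**2 + cos(z)**2

Explanation: The sign of one term was flipped: the term cos(z)**2 was incorrectly written as -cos(z)**2
The later steps are derived from this incorrect expression, so the error originates in Step 2.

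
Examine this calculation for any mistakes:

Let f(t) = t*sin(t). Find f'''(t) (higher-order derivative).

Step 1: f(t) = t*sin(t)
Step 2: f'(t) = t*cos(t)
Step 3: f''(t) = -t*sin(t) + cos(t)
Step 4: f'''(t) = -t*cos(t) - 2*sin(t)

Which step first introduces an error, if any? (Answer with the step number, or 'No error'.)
Step 2

Step 2 is incorrect due to a dropped term.
The step shows: t*cos(t)
The correct value should be: t*cos(t) + sin(t)

Explanation: A term was dropped: the term sin(t) was incorrectly omitted
The later steps are derived from this incorrect expression, so the error originates in Step 2.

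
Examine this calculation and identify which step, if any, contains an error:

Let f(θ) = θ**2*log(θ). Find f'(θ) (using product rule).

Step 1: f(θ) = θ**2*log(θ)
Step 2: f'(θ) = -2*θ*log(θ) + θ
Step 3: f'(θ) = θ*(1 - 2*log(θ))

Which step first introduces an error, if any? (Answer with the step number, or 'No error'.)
Step 2

Step 2 is incorrect due to a sign flip.
The step shows: -2*θ*log(θ) + θ
The correct value should be: 2*θ*log(θ) + θ

Explanation: The sign of one term was flipped: the term 2*θ*log(θ) was incorrectly written as -2*θ*log(θ)
The later steps are derived from this incorrect expression, so the error originates in Step 2.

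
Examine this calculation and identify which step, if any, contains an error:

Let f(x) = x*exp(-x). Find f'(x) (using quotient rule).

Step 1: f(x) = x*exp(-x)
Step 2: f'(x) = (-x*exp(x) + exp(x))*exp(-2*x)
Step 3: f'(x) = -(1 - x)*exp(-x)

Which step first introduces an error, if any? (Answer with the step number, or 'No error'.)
Step 3

Step 3 is incorrect due to a sign flip.
The step shows: -(1 - x)*exp(-x)
The correct value should be: (1 - x)*exp(-x)

Explanation: The sign of the whole expression was flipped: the term (1 - x)*exp(-x) was incorrectly written as -(1 - x)*exp(-x)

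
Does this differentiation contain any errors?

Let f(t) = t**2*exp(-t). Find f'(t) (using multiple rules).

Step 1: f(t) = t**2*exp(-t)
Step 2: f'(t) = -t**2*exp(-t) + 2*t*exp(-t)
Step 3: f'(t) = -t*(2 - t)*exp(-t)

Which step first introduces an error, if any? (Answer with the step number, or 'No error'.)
Step 3

Step 3 is incorrect due to a sign flip.
The step shows: -t*(2 - t)*exp(-t)
The correct value should be: t*(2 - t)*exp(-t)

Explanation: The sign of the whole expression was flipped: the term t*(2 - t)*exp(-t) was incorrectly written as -t*(2 - t)*exp(-t)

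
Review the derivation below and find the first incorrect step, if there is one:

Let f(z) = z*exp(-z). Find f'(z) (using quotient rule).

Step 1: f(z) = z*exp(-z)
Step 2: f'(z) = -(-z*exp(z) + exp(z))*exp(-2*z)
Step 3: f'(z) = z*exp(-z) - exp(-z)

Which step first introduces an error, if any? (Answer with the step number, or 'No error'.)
Step 2

Step 2 is incorrect due to a sign flip.
The step shows: -(-z*exp(z) + exp(z))*exp(-2*z)
The correct value should be: (-z*exp(z) + exp(z))*exp(-2*z)

Explanation: The sign of the whole expression was flipped: the term (-z*exp(z) + exp(z))*exp(-2*z) was incorrectly written as -(-z*exp(z) + exp(z))*exp(-2*z)
The later steps are derived from this incorrect expression, so the error originates in Step 2.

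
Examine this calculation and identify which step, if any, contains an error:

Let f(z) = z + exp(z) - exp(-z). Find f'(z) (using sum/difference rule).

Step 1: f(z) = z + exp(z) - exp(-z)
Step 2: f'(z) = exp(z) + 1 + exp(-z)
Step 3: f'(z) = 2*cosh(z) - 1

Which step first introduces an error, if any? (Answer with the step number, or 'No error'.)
Step 3

Step 3 is incorrect due to a sign flip.
The step shows: 2*cosh(z) - 1
The correct value should be: 2*cosh(z) + 1

Explanation: The sign of one term was flipped: the term 1 was incorrectly written as -1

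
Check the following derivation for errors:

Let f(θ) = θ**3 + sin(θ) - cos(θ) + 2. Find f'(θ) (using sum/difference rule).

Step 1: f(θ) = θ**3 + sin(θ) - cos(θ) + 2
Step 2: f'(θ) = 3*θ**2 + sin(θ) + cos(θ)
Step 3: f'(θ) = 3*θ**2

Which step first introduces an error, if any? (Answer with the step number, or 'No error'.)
Step 3

Step 3 is incorrect due to a dropped term.
The step shows: 3*θ**2
The correct value should be: 3*θ**2 + sqrt(2)*sin(θ + pi/4)

Explanation: A term was dropped: the term sqrt(2)*sin(θ + pi/4) was incorrectly omitted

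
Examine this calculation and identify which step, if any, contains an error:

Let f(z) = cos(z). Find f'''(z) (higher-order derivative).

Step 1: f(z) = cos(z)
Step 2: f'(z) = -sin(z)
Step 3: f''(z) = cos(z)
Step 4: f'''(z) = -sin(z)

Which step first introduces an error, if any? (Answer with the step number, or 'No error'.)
Step 3

Step 3 is incorrect due to a sign flip.
The step shows: cos(z)
The correct value should be: -cos(z)

Explanation: The sign of the whole expression was flipped: the term -cos(z) was incorrectly written as cos(z)
The later steps are derived from this incorrect expression, so the error originates in Step 3.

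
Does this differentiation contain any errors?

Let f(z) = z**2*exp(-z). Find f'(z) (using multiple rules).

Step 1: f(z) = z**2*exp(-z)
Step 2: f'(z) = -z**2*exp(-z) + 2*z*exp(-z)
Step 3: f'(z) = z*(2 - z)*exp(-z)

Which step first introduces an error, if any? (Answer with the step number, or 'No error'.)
No error

All steps in this derivation are correct.
The final answer f'(z) = z*(2 - z)*exp(-z) is valid.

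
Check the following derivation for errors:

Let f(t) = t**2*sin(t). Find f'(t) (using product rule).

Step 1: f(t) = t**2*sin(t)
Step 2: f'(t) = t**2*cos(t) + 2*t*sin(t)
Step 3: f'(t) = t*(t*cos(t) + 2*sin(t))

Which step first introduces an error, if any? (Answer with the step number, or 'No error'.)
No error

All steps in this derivation are correct.
The final answer f'(t) = t*(t*cos(t) + 2*sin(t)) is valid.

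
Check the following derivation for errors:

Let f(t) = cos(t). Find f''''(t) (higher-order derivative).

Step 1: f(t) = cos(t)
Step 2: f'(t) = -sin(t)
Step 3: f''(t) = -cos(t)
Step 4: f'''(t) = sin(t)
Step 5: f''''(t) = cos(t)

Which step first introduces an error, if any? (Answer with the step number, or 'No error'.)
No error

All steps in this derivation are correct.
The final answer f''''(t) = cos(t) is valid.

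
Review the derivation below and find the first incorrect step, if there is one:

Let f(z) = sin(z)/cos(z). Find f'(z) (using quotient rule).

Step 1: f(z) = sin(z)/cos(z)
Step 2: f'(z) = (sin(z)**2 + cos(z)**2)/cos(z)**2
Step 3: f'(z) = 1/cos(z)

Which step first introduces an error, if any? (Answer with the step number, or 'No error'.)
Step 3

Step 3 is incorrect due to a wrong exponent.
The step shows: 1/cos(z)
The correct value should be: cos(z)**(-2)

Explanation: The exponent -2 on cos(z) was incorrectly written as -1: the term cos(z)**(-2) was incorrectly written as 1/cos(z)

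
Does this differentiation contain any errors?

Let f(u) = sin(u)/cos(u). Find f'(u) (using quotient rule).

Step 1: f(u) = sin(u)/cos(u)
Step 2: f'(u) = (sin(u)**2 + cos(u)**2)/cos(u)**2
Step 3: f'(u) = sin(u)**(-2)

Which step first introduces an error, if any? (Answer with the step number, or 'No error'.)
Step 3

Step 3 is incorrect due to a wrong trig function.
The step shows: sin(u)**(-2)
The correct value should be: cos(u)**(-2)

Explanation: cos(u) was incorrectly written as sin(u): the term cos(u)**(-2) was incorrectly written as sin(u)**(-2)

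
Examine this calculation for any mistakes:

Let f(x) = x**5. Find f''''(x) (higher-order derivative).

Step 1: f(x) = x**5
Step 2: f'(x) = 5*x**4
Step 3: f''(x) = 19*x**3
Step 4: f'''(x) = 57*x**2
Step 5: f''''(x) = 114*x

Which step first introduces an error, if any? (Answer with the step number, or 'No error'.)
Step 3

Step 3 is incorrect due to a wrong coefficient.
The step shows: 19*x**3
The correct value should be: 20*x**3

Explanation: The coefficient 20 was incorrectly written as 19: the term 20*x**3 was incorrectly written as 19*x**3
The later steps are derived from this incorrect expression, so the error originates in Step 3.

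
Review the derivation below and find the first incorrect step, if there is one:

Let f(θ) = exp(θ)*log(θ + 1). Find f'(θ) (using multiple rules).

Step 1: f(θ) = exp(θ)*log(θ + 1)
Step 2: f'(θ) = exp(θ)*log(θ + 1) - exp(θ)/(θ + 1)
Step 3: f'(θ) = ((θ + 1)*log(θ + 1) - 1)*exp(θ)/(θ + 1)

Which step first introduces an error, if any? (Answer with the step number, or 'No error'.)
Step 2

Step 2 is incorrect due to a sign flip.
The step shows: exp(θ)*log(θ + 1) - exp(θ)/(θ + 1)
The correct value should be: exp(θ)*log(θ + 1) + exp(θ)/(θ + 1)

Explanation: The sign of one term was flipped: the term exp(θ)/(θ + 1) was incorrectly written as -exp(θ)/(θ + 1)
The later steps are derived from this incorrect expression, so the error originates in Step 2.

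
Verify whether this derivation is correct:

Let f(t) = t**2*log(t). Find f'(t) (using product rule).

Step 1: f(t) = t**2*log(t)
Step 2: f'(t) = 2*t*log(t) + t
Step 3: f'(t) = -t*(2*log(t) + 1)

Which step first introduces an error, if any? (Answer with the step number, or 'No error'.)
Step 3

Step 3 is incorrect due to a sign flip.
The step shows: -t*(2*log(t) + 1)
The correct value should be: t*(2*log(t) + 1)

Explanation: The sign of the whole expression was flipped: the term t*(2*log(t) + 1) was incorrectly written as -t*(2*log(t) + 1)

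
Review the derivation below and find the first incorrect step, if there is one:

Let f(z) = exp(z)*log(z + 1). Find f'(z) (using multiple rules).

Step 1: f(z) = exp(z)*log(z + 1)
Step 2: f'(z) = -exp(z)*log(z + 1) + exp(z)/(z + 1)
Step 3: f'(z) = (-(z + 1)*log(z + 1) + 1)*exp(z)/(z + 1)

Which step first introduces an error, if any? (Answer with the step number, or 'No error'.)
Step 2

Step 2 is incorrect due to a sign flip.
The step shows: -exp(z)*log(z + 1) + exp(z)/(z + 1)
The correct value should be: exp(z)*log(z + 1) + exp(z)/(z + 1)

Explanation: The sign of one term was flipped: the term exp(z)*log(z + 1) was incorrectly written as -exp(z)*log(z + 1)
The later steps are derived from this incorrect expression, so the error originates in Step 2.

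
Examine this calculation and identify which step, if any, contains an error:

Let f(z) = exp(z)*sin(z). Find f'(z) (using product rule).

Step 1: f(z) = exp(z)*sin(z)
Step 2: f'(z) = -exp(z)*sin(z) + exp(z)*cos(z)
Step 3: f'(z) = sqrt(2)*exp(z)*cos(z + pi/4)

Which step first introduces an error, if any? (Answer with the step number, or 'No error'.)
Step 2

Step 2 is incorrect due to a sign flip.
The step shows: -exp(z)*sin(z) + exp(z)*cos(z)
The correct value should be: exp(z)*sin(z) + exp(z)*cos(z)

Explanation: The sign of one term was flipped: the term exp(z)*sin(z) was incorrectly written as -exp(z)*sin(z)
The later steps are derived from this incorrect expression, so the error originates in Step 2.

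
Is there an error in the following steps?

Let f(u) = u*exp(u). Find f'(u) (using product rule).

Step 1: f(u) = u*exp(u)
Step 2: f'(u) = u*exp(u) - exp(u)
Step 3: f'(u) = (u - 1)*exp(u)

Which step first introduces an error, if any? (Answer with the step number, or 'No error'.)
Step 2

Step 2 is incorrect due to a sign flip.
The step shows: u*exp(u) - exp(u)
The correct value should be: u*exp(u) + exp(u)

Explanation: The sign of one term was flipped: the term exp(u) was incorrectly written as -exp(u)
The later steps are derived from this incorrect expression, so the error originates in Step 2.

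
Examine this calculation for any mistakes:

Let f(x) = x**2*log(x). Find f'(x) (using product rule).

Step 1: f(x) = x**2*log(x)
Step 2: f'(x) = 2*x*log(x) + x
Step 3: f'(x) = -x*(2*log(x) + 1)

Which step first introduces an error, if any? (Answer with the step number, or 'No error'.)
Step 3

Step 3 is incorrect due to a sign flip.
The step shows: -x*(2*log(x) + 1)
The correct value should be: x*(2*log(x) + 1)

Explanation: The sign of the whole expression was flipped: the term x*(2*log(x) + 1) was incorrectly written as -x*(2*log(x) + 1)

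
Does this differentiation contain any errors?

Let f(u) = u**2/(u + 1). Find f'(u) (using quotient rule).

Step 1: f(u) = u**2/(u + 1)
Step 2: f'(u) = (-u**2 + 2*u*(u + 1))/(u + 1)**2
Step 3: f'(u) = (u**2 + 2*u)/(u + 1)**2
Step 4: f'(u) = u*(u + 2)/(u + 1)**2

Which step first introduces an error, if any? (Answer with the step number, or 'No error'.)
No error

All steps in this derivation are correct.
The final answer f'(u) = u*(u + 2)/(u + 1)**2 is valid.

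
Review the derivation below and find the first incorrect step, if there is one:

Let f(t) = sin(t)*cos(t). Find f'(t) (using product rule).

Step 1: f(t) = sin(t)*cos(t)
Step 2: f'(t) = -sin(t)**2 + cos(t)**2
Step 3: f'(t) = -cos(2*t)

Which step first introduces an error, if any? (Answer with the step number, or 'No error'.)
Step 3

Step 3 is incorrect due to a sign flip.
The step shows: -cos(2*t)
The correct value should be: cos(2*t)

Explanation: The sign of the whole expression was flipped: the term cos(2*t) was incorrectly written as -cos(2*t)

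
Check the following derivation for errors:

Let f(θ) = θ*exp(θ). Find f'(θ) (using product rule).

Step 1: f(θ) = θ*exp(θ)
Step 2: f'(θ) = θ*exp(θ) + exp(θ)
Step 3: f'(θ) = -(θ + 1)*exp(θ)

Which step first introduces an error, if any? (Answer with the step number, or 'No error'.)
Step 3

Step 3 is incorrect due to a sign flip.
The step shows: -(θ + 1)*exp(θ)
The correct value should be: (θ + 1)*exp(θ)

Explanation: The sign of the whole expression was flipped: the term (θ + 1)*exp(θ) was incorrectly written as -(θ + 1)*exp(θ)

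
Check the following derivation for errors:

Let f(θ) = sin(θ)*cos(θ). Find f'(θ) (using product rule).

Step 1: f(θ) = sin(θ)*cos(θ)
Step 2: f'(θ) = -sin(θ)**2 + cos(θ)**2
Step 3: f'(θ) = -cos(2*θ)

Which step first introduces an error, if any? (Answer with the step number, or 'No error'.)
Step 3

Step 3 is incorrect due to a sign flip.
The step shows: -cos(2*θ)
The correct value should be: cos(2*θ)

Explanation: The sign of the whole expression was flipped: the term cos(2*θ) was incorrectly written as -cos(2*θ)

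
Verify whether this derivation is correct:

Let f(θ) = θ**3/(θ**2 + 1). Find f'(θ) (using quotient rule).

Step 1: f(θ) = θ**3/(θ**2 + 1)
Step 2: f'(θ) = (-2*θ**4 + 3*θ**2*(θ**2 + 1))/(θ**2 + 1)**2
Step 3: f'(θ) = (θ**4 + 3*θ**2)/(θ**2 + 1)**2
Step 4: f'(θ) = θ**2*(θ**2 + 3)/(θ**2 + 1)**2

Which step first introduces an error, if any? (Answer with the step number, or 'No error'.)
No error

All steps in this derivation are correct.
The final answer f'(θ) = θ**2*(θ**2 + 3)/(θ**2 + 1)**2 is valid.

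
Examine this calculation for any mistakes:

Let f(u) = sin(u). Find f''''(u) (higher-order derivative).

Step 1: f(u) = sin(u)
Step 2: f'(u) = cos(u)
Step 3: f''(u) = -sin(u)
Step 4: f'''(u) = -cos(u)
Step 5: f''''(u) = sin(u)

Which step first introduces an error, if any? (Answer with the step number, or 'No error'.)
No error

All steps in this derivation are correct.
The final answer f''''(u) = sin(u) is valid.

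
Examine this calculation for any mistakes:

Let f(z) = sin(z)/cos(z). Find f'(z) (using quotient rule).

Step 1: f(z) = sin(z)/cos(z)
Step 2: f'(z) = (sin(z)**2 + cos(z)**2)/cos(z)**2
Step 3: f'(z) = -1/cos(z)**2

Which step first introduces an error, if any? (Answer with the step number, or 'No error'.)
Step 3

Step 3 is incorrect due to a sign flip.
The step shows: -1/cos(z)**2
The correct value should be: cos(z)**(-2)

Explanation: The sign of the whole expression was flipped: the term cos(z)**(-2) was incorrectly written as -1/cos(z)**2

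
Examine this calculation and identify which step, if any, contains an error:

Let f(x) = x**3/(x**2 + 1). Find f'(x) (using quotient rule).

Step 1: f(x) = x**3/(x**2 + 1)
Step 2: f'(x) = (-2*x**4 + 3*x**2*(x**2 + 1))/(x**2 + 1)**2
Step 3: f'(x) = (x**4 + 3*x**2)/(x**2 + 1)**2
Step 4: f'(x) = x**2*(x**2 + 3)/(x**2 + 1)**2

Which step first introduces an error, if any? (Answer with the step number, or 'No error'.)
No error

All steps in this derivation are correct.
The final answer f'(x) = x**2*(x**2 + 3)/(x**2 + 1)**2 is valid.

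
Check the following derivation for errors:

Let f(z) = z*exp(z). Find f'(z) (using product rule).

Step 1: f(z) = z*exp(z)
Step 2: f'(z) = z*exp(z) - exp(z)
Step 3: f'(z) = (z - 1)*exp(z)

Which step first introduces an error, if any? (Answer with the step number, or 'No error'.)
Step 2

Step 2 is incorrect due to a sign flip.
The step shows: z*exp(z) - exp(z)
The correct value should be: z*exp(z) + exp(z)

Explanation: The sign of one term was flipped: the term exp(z) was incorrectly written as -exp(z)
The later steps are derived from this incorrect expression, so the error originates in Step 2.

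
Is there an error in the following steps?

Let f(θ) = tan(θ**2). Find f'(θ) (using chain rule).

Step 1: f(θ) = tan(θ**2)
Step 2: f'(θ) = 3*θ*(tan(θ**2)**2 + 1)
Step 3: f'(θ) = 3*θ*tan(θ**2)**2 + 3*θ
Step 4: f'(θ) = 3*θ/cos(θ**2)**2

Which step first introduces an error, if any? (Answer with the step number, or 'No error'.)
Step 2

Step 2 is incorrect due to a wrong coefficient.
The step shows: 3*θ*(tan(θ**2)**2 + 1)
The correct value should be: 2*θ*(tan(θ**2)**2 + 1)

Explanation: The coefficient 2 was incorrectly written as 3: the term 2*θ*(tan(θ**2)**2 + 1) was incorrectly written as 3*θ*(tan(θ**2)**2 + 1)
The later steps are derived from this incorrect expression, so the error originates in Step 2.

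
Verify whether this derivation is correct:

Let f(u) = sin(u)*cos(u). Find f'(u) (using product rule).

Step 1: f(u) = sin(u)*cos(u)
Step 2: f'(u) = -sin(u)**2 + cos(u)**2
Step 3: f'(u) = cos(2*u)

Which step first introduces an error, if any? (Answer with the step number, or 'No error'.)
No error

All steps in this derivation are correct.
The final answer f'(u) = cos(2*u) is valid.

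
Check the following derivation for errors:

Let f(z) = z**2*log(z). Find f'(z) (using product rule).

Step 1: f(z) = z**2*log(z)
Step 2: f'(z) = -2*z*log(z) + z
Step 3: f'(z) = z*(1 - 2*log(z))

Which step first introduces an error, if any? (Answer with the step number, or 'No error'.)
Step 2

Step 2 is incorrect due to a sign flip.
The step shows: -2*z*log(z) + z
The correct value should be: 2*z*log(z) + z

Explanation: The sign of one term was flipped: the term 2*z*log(z) was incorrectly written as -2*z*log(z)
The later steps are derived from this incorrect expression, so the error originates in Step 2.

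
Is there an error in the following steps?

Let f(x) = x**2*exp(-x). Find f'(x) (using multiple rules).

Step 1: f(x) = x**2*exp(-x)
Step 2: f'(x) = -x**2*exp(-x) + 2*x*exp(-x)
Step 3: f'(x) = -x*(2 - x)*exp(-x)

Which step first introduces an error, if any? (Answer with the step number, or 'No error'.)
Step 3

Step 3 is incorrect due to a sign flip.
The step shows: -x*(2 - x)*exp(-x)
The correct value should be: x*(2 - x)*exp(-x)

Explanation: The sign of the whole expression was flipped: the term x*(2 - x)*exp(-x) was incorrectly written as -x*(2 - x)*exp(-x)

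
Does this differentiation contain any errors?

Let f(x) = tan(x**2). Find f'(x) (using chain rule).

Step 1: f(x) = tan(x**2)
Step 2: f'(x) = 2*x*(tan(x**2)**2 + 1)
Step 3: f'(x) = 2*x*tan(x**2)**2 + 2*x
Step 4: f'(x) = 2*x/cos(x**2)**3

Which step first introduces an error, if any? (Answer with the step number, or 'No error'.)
Step 4

Step 4 is incorrect due to a wrong exponent.
The step shows: 2*x/cos(x**2)**3
The correct value should be: 2*x/cos(x**2)**2

Explanation: The exponent -2 on cos(x**2) was incorrectly written as -3: the term 2*x/cos(x**2)**2 was incorrectly written as 2*x/cos(x**2)**3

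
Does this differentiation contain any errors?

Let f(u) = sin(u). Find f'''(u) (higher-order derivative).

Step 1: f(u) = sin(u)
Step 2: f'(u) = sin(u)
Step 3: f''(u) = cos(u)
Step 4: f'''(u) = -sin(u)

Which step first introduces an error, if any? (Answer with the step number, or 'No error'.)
Step 2

Step 2 is incorrect due to a wrong trig function.
The step shows: sin(u)
The correct value should be: cos(u)

Explanation: cos(u) was incorrectly written as sin(u): the term cos(u) was incorrectly written as sin(u)
The later steps are derived from this incorrect expression, so the error originates in Step 2.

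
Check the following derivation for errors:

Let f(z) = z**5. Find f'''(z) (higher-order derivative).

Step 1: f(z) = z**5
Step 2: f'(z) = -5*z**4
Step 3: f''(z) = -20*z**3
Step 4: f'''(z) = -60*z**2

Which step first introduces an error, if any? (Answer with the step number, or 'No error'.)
Step 2

Step 2 is incorrect due to a sign flip.
The step shows: -5*z**4
The correct value should be: 5*z**4

Explanation: The sign of the whole expression was flipped: the term 5*z**4 was incorrectly written as -5*z**4
The later steps are derived from this incorrect expression, so the error originates in Step 2.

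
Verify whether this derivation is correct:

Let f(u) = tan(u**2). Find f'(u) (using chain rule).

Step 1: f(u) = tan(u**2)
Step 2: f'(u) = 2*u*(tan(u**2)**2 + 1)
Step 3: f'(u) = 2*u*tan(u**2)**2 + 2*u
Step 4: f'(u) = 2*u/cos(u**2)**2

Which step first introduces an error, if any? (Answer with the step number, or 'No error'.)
No error

All steps in this derivation are correct.
The final answer f'(u) = 2*u/cos(u**2)**2 is valid.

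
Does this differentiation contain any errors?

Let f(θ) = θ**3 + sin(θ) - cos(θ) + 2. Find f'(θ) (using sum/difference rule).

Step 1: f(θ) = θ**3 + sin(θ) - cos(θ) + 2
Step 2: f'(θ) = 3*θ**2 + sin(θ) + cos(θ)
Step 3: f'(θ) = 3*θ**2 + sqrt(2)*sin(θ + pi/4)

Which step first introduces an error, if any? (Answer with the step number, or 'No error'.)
No error

All steps in this derivation are correct.
The final answer f'(θ) = 3*θ**2 + sqrt(2)*sin(θ + pi/4) is valid.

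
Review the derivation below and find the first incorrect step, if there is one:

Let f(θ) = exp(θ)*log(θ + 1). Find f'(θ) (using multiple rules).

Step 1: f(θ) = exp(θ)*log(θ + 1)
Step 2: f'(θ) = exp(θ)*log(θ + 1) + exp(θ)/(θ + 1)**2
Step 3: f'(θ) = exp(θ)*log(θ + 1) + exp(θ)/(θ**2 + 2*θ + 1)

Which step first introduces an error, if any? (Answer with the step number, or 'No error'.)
Step 2

Step 2 is incorrect due to a wrong exponent.
The step shows: exp(θ)*log(θ + 1) + exp(θ)/(θ + 1)**2
The correct value should be: exp(θ)*log(θ + 1) + exp(θ)/(θ + 1)

Explanation: The exponent -1 on θ + 1 was incorrectly written as -2: the term exp(θ)/(θ + 1) was incorrectly written as exp(θ)/(θ + 1)**2
The later steps are derived from this incorrect expression, so the error originates in Step 2.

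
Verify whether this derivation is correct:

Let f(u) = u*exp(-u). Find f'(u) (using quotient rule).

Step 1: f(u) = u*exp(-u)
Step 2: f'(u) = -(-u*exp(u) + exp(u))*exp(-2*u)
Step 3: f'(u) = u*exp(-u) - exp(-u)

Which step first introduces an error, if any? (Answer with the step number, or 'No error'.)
Step 2

Step 2 is incorrect due to a sign flip.
The step shows: -(-u*exp(u) + exp(u))*exp(-2*u)
The correct value should be: (-u*exp(u) + exp(u))*exp(-2*u)

Explanation: The sign of the whole expression was flipped: the term (-u*exp(u) + exp(u))*exp(-2*u) was incorrectly written as -(-u*exp(u) + exp(u))*exp(-2*u)
The later steps are derived from this incorrect expression, so the error originates in Step 2.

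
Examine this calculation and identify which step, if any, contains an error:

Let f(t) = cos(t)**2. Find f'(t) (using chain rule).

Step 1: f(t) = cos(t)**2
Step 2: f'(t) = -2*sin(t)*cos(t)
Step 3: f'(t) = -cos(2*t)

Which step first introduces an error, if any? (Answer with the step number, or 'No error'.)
Step 3

Step 3 is incorrect due to a wrong trig function.
The step shows: -cos(2*t)
The correct value should be: -sin(2*t)

Explanation: sin(2*t) was incorrectly written as cos(2*t): the term -sin(2*t) was incorrectly written as -cos(2*t)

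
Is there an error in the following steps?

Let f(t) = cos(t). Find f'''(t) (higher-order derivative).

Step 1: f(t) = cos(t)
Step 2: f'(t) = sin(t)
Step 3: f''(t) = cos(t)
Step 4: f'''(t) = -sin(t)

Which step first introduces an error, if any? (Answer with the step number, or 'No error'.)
Step 2

Step 2 is incorrect due to a sign flip.
The step shows: sin(t)
The correct value should be: -sin(t)

Explanation: The sign of the whole expression was flipped: the term -sin(t) was incorrectly written as sin(t)
The later steps are derived from this incorrect expression, so the error originates in Step 2.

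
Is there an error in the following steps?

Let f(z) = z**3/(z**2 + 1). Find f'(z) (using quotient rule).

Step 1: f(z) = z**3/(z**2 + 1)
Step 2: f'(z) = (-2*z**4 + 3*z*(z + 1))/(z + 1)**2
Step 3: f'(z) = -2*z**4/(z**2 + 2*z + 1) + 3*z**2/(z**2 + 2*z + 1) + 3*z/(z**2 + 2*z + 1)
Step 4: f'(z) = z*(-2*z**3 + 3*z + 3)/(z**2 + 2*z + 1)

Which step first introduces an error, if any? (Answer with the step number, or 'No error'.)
Step 2

Step 2 is incorrect due to a wrong exponent.
The step shows: (-2*z**4 + 3*z*(z + 1))/(z + 1)**2
The correct value should be: (-2*z**4 + 3*z**2*(z**2 + 1))/(z**2 + 1)**2

Explanation: The exponent 2 on z was incorrectly written as 1: the term (-2*z**4 + 3*z**2*(z**2 + 1))/(z**2 + 1)**2 was incorrectly written as (-2*z**4 + 3*z*(z + 1))/(z + 1)**2
The later steps are derived from this incorrect expression, so the error originates in Step 2.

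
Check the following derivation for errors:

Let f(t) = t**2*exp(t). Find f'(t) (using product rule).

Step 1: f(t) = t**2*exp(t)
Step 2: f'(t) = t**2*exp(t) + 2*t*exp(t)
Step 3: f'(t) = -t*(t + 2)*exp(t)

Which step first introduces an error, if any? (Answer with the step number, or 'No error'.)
Step 3

Step 3 is incorrect due to a sign flip.
The step shows: -t*(t + 2)*exp(t)
The correct value should be: t*(t + 2)*exp(t)

Explanation: The sign of the whole expression was flipped: the term t*(t + 2)*exp(t) was incorrectly written as -t*(t + 2)*exp(t)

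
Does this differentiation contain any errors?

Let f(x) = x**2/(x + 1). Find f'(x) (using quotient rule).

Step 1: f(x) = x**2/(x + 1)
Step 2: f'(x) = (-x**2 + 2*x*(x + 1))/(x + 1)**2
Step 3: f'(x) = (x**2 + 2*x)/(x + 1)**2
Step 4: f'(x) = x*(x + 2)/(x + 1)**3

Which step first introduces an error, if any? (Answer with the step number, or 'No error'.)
Step 4

Step 4 is incorrect due to a wrong exponent.
The step shows: x*(x + 2)/(x + 1)**3
The correct value should be: x*(x + 2)/(x + 1)**2

Explanation: The exponent -2 on x + 1 was incorrectly written as -3: the term x*(x + 2)/(x + 1)**2 was incorrectly written as x*(x + 2)/(x + 1)**3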